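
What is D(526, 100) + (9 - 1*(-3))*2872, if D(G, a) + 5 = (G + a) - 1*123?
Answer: 34962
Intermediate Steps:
D(G, a) = -128 + G + a (D(G, a) = -5 + ((G + a) - 1*123) = -5 + ((G + a) - 123) = -5 + (-123 + G + a) = -128 + G + a)
D(526, 100) + (9 - 1*(-3))*2872 = (-128 + 526 + 100) + (9 - 1*(-3))*2872 = 498 + (9 + 3)*2872 = 498 + 12*2872 = 498 + 34464 = 34962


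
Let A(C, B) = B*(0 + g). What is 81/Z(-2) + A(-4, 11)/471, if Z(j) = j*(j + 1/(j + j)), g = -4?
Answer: 8434/471 ≈ 17.907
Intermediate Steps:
A(C, B) = -4*B (A(C, B) = B*(0 - 4) = B*(-4) = -4*B)
Z(j) = j*(j + 1/(2*j))
81/Z(-2) + A(-4, 11)/471 = 81/(½ + (-2)²) - 4*11/471 = 81/(½ + 4) - 44*1/471 = 81/(9/2) - 44/471 = 81*(2/9) - 44/471 = 18 - 44/471 = 8434/471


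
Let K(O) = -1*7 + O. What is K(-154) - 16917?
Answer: -17078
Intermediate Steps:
K(O) = -7 + O
K(-154) - 16917 = (-7 - 154) - 16917 = -161 - 16917 = -17078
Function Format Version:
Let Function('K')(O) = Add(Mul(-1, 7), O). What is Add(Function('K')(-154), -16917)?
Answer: -17078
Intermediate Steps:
Function('K')(O) = Add(-7, O)
Add(Function('K')(-154), -16917) = Add(Add(-7, -154), -16917) = Add(-161, -16917) = -17078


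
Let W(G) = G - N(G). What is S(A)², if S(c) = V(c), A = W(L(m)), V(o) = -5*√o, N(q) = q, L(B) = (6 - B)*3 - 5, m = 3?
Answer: 0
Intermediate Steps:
L(B) = 13 - 3*B (L(B) = (18 - 3*B) - 5 = 13 - 3*B)
W(G) = 0 (W(G) = G - G = 0)
A = 0
S(c) = -5*√c
S(A)² = (-5*√0)² = (-5*0)² = 0² = 0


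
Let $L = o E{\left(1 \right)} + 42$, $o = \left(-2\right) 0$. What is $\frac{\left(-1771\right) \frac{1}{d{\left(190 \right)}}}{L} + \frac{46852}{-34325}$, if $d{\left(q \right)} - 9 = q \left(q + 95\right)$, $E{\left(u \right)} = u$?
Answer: $- \frac{15233429033}{11154046050} \approx -1.3657$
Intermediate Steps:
$o = 0$
$L = 42$ ($L = 0 \cdot 1 + 42 = 0 + 42 = 42$)
$d{\left(q \right)} = 9 + q \left(95 + q\right)$ ($d{\left(q \right)} = 9 + q \left(q + 95\right) = 9 + q \left(95 + q\right)$)
$\frac{\left(-1771\right) \frac{1}{d{\left(190 \right)}}}{L} + \frac{46852}{-34325} = \frac{\left(-1771\right) \frac{1}{9 + 190^{2} + 95 \cdot 190}}{42} + \frac{46852}{-34325} = - \frac{1771}{9 + 36100 + 18050} \cdot \frac{1}{42} + 46852 \left(- \frac{1}{34325}\right) = - \frac{1771}{54159} \cdot \frac{1}{42} - \frac{46852}{34325} = \left(-1771\right) \frac{1}{54159} \cdot \frac{1}{42} - \frac{46852}{34325} = \left(- \frac{253}{7737}\right) \frac{1}{42} - \frac{46852}{34325} = - \frac{253}{324954} - \frac{46852}{34325} = - \frac{15233429033}{11154046050}$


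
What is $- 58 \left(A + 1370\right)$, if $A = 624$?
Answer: $-115652$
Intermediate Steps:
$- 58 \left(A + 1370\right) = - 58 \left(624 + 1370\right) = \left(-58\right) 1994 = -115652$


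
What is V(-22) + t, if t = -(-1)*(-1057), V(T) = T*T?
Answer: -573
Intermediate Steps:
V(T) = T²
t = -1057 (t = -1*1057 = -1057)
V(-22) + t = (-22)² - 1057 = 484 - 1057 = -573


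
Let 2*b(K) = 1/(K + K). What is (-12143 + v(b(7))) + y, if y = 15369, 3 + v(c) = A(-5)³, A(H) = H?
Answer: 3098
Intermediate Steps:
b(K) = 1/(4*K) (b(K) = 1/(2*(K + K)) = 1/(2*((2*K))) = (1/(2*K))/2 = 1/(4*K))
v(c) = -128 (v(c) = -3 + (-5)³ = -3 - 125 = -128)
(-12143 + v(b(7))) + y = (-12143 - 128) + 15369 = -12271 + 15369 = 3098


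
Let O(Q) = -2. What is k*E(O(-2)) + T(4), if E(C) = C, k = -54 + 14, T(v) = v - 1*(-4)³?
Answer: 148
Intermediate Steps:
T(v) = 64 + v (T(v) = v - 1*(-64) = v + 64 = 64 + v)
k = -40
k*E(O(-2)) + T(4) = -40*(-2) + (64 + 4) = 80 + 68 = 148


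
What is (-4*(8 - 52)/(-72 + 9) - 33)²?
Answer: 5085025/3969 ≈ 1281.2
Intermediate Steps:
(-4*(8 - 52)/(-72 + 9) - 33)² = (-4/((-63/(-44))) - 33)² = (-4/((-63*(-1/44))) - 33)² = (-4/63/44 - 33)² = (-4*44/63 - 33)² = (-176/63 - 33)² = (-2255/63)² = 5085025/3969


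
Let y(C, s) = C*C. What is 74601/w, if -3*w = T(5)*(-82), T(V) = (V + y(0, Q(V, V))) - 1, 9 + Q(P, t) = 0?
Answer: 223803/328 ≈ 682.33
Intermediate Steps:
Q(P, t) = -9 (Q(P, t) = -9 + 0 = -9)
y(C, s) = C**2
T(V) = -1 + V (T(V) = (V + 0**2) - 1 = (V + 0) - 1 = V - 1 = -1 + V)
w = 328/3 (w = -(-1 + 5)*(-82)/3 = -4*(-82)/3 = -1/3*(-328) = 328/3 ≈ 109.33)
74601/w = 74601/(328/3) = 74601*(3/328) = 223803/328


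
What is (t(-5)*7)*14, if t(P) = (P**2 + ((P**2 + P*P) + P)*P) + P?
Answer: -20090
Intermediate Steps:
t(P) = P + P**2 + P*(P + 2*P**2) (t(P) = (P**2 + ((P**2 + P**2) + P)*P) + P = (P**2 + (2*P**2 + P)*P) + P = (P**2 + (P + 2*P**2)*P) + P = (P**2 + P*(P + 2*P**2)) + P = P + P**2 + P*(P + 2*P**2))
(t(-5)*7)*14 = (-5*(1 + 2*(-5) + 2*(-5)**2)*7)*14 = (-5*(1 - 10 + 2*25)*7)*14 = (-5*(1 - 10 + 50)*7)*14 = (-5*41*7)*14 = -205*7*14 = -1435*14 = -20090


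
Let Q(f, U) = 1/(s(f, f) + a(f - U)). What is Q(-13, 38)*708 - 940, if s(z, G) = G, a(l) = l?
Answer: -15217/16 ≈ -951.06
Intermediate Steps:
Q(f, U) = 1/(-U + 2*f) (Q(f, U) = 1/(f + (f - U)) = 1/(-U + 2*f))
Q(-13, 38)*708 - 940 = 708/(-1*38 + 2*(-13)) - 940 = 708/(-38 - 26) - 940 = 708/(-64) - 940 = -1/64*708 - 940 = -177/16 - 940 = -15217/16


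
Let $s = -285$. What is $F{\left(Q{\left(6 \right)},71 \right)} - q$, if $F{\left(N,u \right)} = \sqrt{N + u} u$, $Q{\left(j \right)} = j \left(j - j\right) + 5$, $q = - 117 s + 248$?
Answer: $-33593 + 142 \sqrt{19} \approx -32974.0$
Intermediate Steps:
$q = 33593$ ($q = \left(-117\right) \left(-285\right) + 248 = 33345 + 248 = 33593$)
$Q{\left(j \right)} = 5$ ($Q{\left(j \right)} = j 0 + 5 = 0 + 5 = 5$)
$F{\left(N,u \right)} = u \sqrt{N + u}$
$F{\left(Q{\left(6 \right)},71 \right)} - q = 71 \sqrt{5 + 71} - 33593 = 71 \sqrt{76} - 33593 = 71 \cdot 2 \sqrt{19} - 33593 = 142 \sqrt{19} - 33593 = -33593 + 142 \sqrt{19}$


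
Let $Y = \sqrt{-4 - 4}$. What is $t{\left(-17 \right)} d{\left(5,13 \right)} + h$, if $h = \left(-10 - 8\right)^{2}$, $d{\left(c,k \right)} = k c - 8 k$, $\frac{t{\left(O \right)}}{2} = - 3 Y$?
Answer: $324 + 468 i \sqrt{2} \approx 324.0 + 661.85 i$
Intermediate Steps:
$Y = 2 i \sqrt{2}$ ($Y = \sqrt{-8} = 2 i \sqrt{2} \approx 2.8284 i$)
$t{\left(O \right)} = - 12 i \sqrt{2}$ ($t{\left(O \right)} = 2 \left(- 3 \cdot 2 i \sqrt{2}\right) = 2 \left(- 6 i \sqrt{2}\right) = - 12 i \sqrt{2}$)
$d{\left(c,k \right)} = - 8 k + c k$ ($d{\left(c,k \right)} = c k - 8 k = - 8 k + c k$)
$h = 324$ ($h = \left(-18\right)^{2} = 324$)
$t{\left(-17 \right)} d{\left(5,13 \right)} + h = - 12 i \sqrt{2} \cdot 13 \left(-8 + 5\right) + 324 = - 12 i \sqrt{2} \cdot 13 \left(-3\right) + 324 = - 12 i \sqrt{2} \left(-39\right) + 324 = 468 i \sqrt{2} + 324 = 324 + 468 i \sqrt{2}$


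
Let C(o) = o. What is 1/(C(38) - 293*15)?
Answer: -1/4357 ≈ -0.00022952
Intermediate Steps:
1/(C(38) - 293*15) = 1/(38 - 293*15) = 1/(38 - 4395) = 1/(-4357) = -1/4357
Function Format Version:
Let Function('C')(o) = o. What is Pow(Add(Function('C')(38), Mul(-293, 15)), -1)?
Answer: Rational(-1, 4357) ≈ -0.00022952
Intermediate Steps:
Pow(Add(Function('C')(38), Mul(-293, 15)), -1) = Pow(Add(38, Mul(-293, 15)), -1) = Pow(Add(38, -4395), -1) = Pow(-4357, -1) = Rational(-1, 4357)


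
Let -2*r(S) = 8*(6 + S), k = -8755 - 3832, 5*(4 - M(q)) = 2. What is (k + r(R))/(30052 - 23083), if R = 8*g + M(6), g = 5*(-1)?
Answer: -62327/34845 ≈ -1.7887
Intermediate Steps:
g = -5
M(q) = 18/5 (M(q) = 4 - ⅕*2 = 4 - ⅖ = 18/5)
R = -182/5 (R = 8*(-5) + 18/5 = -40 + 18/5 = -182/5 ≈ -36.400)
k = -12587
r(S) = -24 - 4*S (r(S) = -4*(6 + S) = -(48 + 8*S)/2 = -24 - 4*S)
(k + r(R))/(30052 - 23083) = (-12587 + (-24 - 4*(-182/5)))/(30052 - 23083) = (-12587 + (-24 + 728/5))/6969 = (-12587 + 608/5)*(1/6969) = -62327/5*1/6969 = -62327/34845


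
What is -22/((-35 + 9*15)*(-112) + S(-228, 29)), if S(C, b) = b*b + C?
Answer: 22/10587 ≈ 0.0020780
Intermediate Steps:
S(C, b) = C + b² (S(C, b) = b² + C = C + b²)
-22/((-35 + 9*15)*(-112) + S(-228, 29)) = -22/((-35 + 9*15)*(-112) + (-228 + 29²)) = -22/((-35 + 135)*(-112) + (-228 + 841)) = -22/(100*(-112) + 613) = -22/(-11200 + 613) = -22/(-10587) = -1/10587*(-22) = 22/10587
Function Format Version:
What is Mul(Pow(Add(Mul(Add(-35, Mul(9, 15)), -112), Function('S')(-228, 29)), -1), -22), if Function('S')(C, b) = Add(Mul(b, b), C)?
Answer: Rational(22, 10587) ≈ 0.0020780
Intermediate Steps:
Function('S')(C, b) = Add(C, Pow(b, 2)) (Function('S')(C, b) = Add(Pow(b, 2), C) = Add(C, Pow(b, 2)))
Mul(Pow(Add(Mul(Add(-35, Mul(9, 15)), -112), Function('S')(-228, 29)), -1), -22) = Mul(Pow(Add(Mul(Add(-35, Mul(9, 15)), -112), Add(-228, Pow(29, 2))), -1), -22) = Mul(Pow(Add(Mul(Add(-35, 135), -112), Add(-228, 841)), -1), -22) = Mul(Pow(Add(Mul(100, -112), 613), -1), -22) = Mul(Pow(Add(-11200, 613), -1), -22) = Mul(Pow(-10587, -1), -22) = Mul(Rational(-1, 10587), -22) = Rational(22, 10587)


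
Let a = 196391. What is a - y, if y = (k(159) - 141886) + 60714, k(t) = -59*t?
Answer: 286944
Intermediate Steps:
y = -90553 (y = (-59*159 - 141886) + 60714 = (-9381 - 141886) + 60714 = -151267 + 60714 = -90553)
a - y = 196391 - 1*(-90553) = 196391 + 90553 = 286944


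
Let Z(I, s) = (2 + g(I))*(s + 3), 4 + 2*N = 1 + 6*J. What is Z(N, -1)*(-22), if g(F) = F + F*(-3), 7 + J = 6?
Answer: -484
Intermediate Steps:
J = -1 (J = -7 + 6 = -1)
g(F) = -2*F (g(F) = F - 3*F = -2*F)
N = -9/2 (N = -2 + (1 + 6*(-1))/2 = -2 + (1 - 6)/2 = -2 + (½)*(-5) = -2 - 5/2 = -9/2 ≈ -4.5000)
Z(I, s) = (2 - 2*I)*(3 + s) (Z(I, s) = (2 - 2*I)*(s + 3) = (2 - 2*I)*(3 + s))
Z(N, -1)*(-22) = (6 - 6*(-9/2) + 2*(-1) - 2*(-9/2)*(-1))*(-22) = (6 + 27 - 2 - 9)*(-22) = 22*(-22) = -484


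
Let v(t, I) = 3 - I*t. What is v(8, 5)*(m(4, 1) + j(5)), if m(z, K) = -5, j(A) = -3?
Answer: 296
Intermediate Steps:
v(t, I) = 3 - I*t
v(8, 5)*(m(4, 1) + j(5)) = (3 - 1*5*8)*(-5 - 3) = (3 - 40)*(-8) = -37*(-8) = 296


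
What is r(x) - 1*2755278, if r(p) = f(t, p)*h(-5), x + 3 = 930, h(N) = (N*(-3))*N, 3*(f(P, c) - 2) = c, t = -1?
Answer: -2778603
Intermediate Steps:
f(P, c) = 2 + c/3
h(N) = -3*N² (h(N) = (-3*N)*N = -3*N²)
x = 927 (x = -3 + 930 = 927)
r(p) = -150 - 25*p (r(p) = (2 + p/3)*(-3*(-5)²) = (2 + p/3)*(-3*25) = (2 + p/3)*(-75) = -150 - 25*p)
r(x) - 1*2755278 = (-150 - 25*927) - 1*2755278 = (-150 - 23175) - 2755278 = -23325 - 2755278 = -2778603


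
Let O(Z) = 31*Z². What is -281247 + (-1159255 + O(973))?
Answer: 27908097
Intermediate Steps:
-281247 + (-1159255 + O(973)) = -281247 + (-1159255 + 31*973²) = -281247 + (-1159255 + 31*946729) = -281247 + (-1159255 + 29348599) = -281247 + 28189344 = 27908097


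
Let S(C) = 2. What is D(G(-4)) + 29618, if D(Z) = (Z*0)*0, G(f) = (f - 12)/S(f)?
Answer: 29618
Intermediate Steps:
G(f) = -6 + f/2 (G(f) = (f - 12)/2 = (-12 + f)/2 = -6 + f/2)
D(Z) = 0 (D(Z) = 0*0 = 0)
D(G(-4)) + 29618 = 0 + 29618 = 29618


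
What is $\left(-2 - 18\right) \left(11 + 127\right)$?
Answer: $-2760$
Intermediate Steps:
$\left(-2 - 18\right) \left(11 + 127\right) = \left(-2 - 18\right) 138 = \left(-20\right) 138 = -2760$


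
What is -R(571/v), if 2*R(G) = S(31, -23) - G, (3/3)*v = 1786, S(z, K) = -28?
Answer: 50579/3572 ≈ 14.160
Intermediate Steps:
v = 1786
R(G) = -14 - G/2 (R(G) = (-28 - G)/2 = -14 - G/2)
-R(571/v) = -(-14 - 571/(2*1786)) = -(-14 - ½*571/1786) = -(-14 - 571/3572) = -1*(-50579/3572) = 50579/3572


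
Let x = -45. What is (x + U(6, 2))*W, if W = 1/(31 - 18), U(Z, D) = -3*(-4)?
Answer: -33/13 ≈ -2.5385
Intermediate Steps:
U(Z, D) = 12
W = 1/13 ≈ 0.076923
(x + U(6, 2))*W = (-45 + 12)*(1/13) = -33*1/13 = -33/13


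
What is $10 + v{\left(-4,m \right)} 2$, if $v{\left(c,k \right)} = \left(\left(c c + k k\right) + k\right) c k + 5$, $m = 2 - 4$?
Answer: $308$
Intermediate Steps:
$m = -2$ ($m = 2 - 4 = -2$)
$v{\left(c,k \right)} = 5 + c k \left(k + c^{2} + k^{2}\right)$ ($v{\left(c,k \right)} = \left(\left(c^{2} + k^{2}\right) + k\right) c k + 5 = \left(k + c^{2} + k^{2}\right) c k + 5 = c \left(k + c^{2} + k^{2}\right) k + 5 = c k \left(k + c^{2} + k^{2}\right) + 5 = 5 + c k \left(k + c^{2} + k^{2}\right)$)
$10 + v{\left(-4,m \right)} 2 = 10 + \left(5 - 4 \left(-2\right)^{2} - 4 \left(-2\right)^{3} - 2 \left(-4\right)^{3}\right) 2 = 10 + \left(5 - 16 - -32 - -128\right) 2 = 10 + \left(5 - 16 + 32 + 128\right) 2 = 10 + 149 \cdot 2 = 10 + 298 = 308$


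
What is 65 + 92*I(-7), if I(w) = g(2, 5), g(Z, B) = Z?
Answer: 249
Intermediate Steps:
I(w) = 2
65 + 92*I(-7) = 65 + 92*2 = 65 + 184 = 249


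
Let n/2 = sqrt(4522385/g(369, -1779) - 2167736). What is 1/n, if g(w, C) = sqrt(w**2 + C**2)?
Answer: -I*sqrt(1100334)/(2*sqrt(2385233623824 - 4522385*sqrt(366778))) ≈ -0.00033979*I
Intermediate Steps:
g(w, C) = sqrt(C**2 + w**2)
n = 2*sqrt(-2167736 + 4522385*sqrt(366778)/1100334) (n = 2*sqrt(4522385/(sqrt((-1779)**2 + 369**2)) - 2167736) = 2*sqrt(4522385/(sqrt(3164841 + 136161)) - 2167736) = 2*sqrt(4522385/(sqrt(3301002)) - 2167736) = 2*sqrt(4522385/((3*sqrt(366778))) - 2167736) = 2*sqrt(4522385*(sqrt(366778)/1100334) - 2167736) = 2*sqrt(4522385*sqrt(366778)/1100334 - 2167736) = 2*sqrt(-2167736 + 4522385*sqrt(366778)/1100334) ≈ 2943.0*I)
1/n = 1/(sqrt(-2624553654236757216 + 4976133976590*sqrt(366778))/550167) = 550167/sqrt(-2624553654236757216 + 4976133976590*sqrt(366778))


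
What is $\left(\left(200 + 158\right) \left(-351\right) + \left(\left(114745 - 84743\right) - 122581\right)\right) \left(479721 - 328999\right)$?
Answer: $-32893117114$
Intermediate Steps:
$\left(\left(200 + 158\right) \left(-351\right) + \left(\left(114745 - 84743\right) - 122581\right)\right) \left(479721 - 328999\right) = \left(358 \left(-351\right) + \left(30002 - 122581\right)\right) 150722 = \left(-125658 - 92579\right) 150722 = \left(-218237\right) 150722 = -32893117114$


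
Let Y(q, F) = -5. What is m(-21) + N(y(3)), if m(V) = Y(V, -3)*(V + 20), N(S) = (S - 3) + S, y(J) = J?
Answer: 8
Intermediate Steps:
N(S) = -3 + 2*S (N(S) = (-3 + S) + S = -3 + 2*S)
m(V) = -100 - 5*V (m(V) = -5*(V + 20) = -5*(20 + V) = -100 - 5*V)
m(-21) + N(y(3)) = (-100 - 5*(-21)) + (-3 + 2*3) = (-100 + 105) + (-3 + 6) = 5 + 3 = 8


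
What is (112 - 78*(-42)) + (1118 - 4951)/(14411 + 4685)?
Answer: 64693415/19096 ≈ 3387.8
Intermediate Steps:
(112 - 78*(-42)) + (1118 - 4951)/(14411 + 4685) = (112 + 3276) - 3833/19096 = 3388 - 3833*1/19096 = 3388 - 3833/19096 = 64693415/19096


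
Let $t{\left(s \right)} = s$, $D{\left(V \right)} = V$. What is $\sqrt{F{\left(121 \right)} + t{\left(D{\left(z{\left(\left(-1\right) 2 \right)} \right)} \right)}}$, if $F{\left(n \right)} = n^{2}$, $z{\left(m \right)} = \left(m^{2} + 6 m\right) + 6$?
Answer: $\sqrt{14639} \approx 120.99$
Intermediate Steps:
$z{\left(m \right)} = 6 + m^{2} + 6 m$
$\sqrt{F{\left(121 \right)} + t{\left(D{\left(z{\left(\left(-1\right) 2 \right)} \right)} \right)}} = \sqrt{121^{2} + \left(6 + \left(\left(-1\right) 2\right)^{2} + 6 \left(\left(-1\right) 2\right)\right)} = \sqrt{14641 + \left(6 + \left(-2\right)^{2} + 6 \left(-2\right)\right)} = \sqrt{14641 + \left(6 + 4 - 12\right)} = \sqrt{14641 - 2} = \sqrt{14639}$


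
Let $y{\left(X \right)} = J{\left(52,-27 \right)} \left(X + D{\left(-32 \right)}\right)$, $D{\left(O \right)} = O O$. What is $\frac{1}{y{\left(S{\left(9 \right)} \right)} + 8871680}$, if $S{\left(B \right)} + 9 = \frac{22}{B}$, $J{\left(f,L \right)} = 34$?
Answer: $\frac{9}{80156458} \approx 1.1228 \cdot 10^{-7}$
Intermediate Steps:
$D{\left(O \right)} = O^{2}$
$S{\left(B \right)} = -9 + \frac{22}{B}$
$y{\left(X \right)} = 34816 + 34 X$ ($y{\left(X \right)} = 34 \left(X + \left(-32\right)^{2}\right) = 34 \left(X + 1024\right) = 34 \left(1024 + X\right) = 34816 + 34 X$)
$\frac{1}{y{\left(S{\left(9 \right)} \right)} + 8871680} = \frac{1}{\left(34816 + 34 \left(-9 + \frac{22}{9}\right)\right) + 8871680} = \frac{1}{\left(34816 + 34 \left(- \frac{59}{9}\right)\right) + 8871680} = \frac{1}{\left(34816 - \frac{2006}{9}\right) + 8871680} = \frac{1}{\frac{311338}{9} + 8871680} = \frac{1}{\frac{80156458}{9}} = \frac{9}{80156458}$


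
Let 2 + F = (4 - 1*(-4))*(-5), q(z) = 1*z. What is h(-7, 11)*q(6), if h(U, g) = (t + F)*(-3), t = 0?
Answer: 756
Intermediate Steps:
q(z) = z
F = -42 (F = -2 + (4 - 1*(-4))*(-5) = -2 + (4 + 4)*(-5) = -2 + 8*(-5) = -2 - 40 = -42)
h(U, g) = 126 (h(U, g) = (0 - 42)*(-3) = -42*(-3) = 126)
h(-7, 11)*q(6) = 126*6 = 756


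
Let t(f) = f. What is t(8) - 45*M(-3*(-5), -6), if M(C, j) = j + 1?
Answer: 233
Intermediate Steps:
M(C, j) = 1 + j
t(8) - 45*M(-3*(-5), -6) = 8 - 45*(1 - 6) = 8 - 45*(-5) = 8 + 225 = 233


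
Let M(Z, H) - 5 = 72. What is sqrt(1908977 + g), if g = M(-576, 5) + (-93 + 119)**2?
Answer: sqrt(1909730) ≈ 1381.9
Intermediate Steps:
M(Z, H) = 77 (M(Z, H) = 5 + 72 = 77)
g = 753 (g = 77 + (-93 + 119)**2 = 77 + 26**2 = 77 + 676 = 753)
sqrt(1908977 + g) = sqrt(1908977 + 753) = sqrt(1909730)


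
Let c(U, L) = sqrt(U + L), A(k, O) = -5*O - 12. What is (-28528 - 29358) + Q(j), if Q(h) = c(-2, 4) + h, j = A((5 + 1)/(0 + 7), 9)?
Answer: -57943 + sqrt(2) ≈ -57942.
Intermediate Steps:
A(k, O) = -12 - 5*O
c(U, L) = sqrt(L + U)
j = -57 (j = -12 - 5*9 = -12 - 45 = -57)
Q(h) = h + sqrt(2) (Q(h) = sqrt(4 - 2) + h = sqrt(2) + h = h + sqrt(2))
(-28528 - 29358) + Q(j) = (-28528 - 29358) + (-57 + sqrt(2)) = -57886 + (-57 + sqrt(2)) = -57943 + sqrt(2)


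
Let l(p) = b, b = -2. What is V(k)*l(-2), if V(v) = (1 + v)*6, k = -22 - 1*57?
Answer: 936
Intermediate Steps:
k = -79 (k = -22 - 57 = -79)
l(p) = -2
V(v) = 6 + 6*v
V(k)*l(-2) = (6 + 6*(-79))*(-2) = (6 - 474)*(-2) = -468*(-2) = 936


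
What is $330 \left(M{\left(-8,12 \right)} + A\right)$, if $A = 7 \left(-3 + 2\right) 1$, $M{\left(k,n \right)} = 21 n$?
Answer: $80850$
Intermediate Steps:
$A = -7$ ($A = 7 \left(-1\right) 1 = \left(-7\right) 1 = -7$)
$330 \left(M{\left(-8,12 \right)} + A\right) = 330 \left(21 \cdot 12 - 7\right) = 330 \left(252 - 7\right) = 330 \cdot 245 = 80850$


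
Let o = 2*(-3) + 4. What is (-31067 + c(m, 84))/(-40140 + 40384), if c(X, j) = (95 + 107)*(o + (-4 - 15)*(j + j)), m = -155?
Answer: -676255/244 ≈ -2771.5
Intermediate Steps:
o = -2 (o = -6 + 4 = -2)
c(X, j) = -404 - 7676*j (c(X, j) = (95 + 107)*(-2 + (-4 - 15)*(j + j)) = 202*(-2 - 38*j) = -404 - 7676*j)
(-31067 + c(m, 84))/(-40140 + 40384) = (-31067 + (-404 - 7676*84))/(-40140 + 40384) = (-31067 + (-404 - 644784))/244 = (-31067 - 645188)*(1/244) = -676255*1/244 = -676255/244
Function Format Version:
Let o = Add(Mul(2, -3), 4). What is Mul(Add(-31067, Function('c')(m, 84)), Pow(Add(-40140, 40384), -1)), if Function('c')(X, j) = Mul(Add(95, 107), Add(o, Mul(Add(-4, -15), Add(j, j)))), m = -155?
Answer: Rational(-676255, 244) ≈ -2771.5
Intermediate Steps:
o = -2 (o = Add(-6, 4) = -2)
Function('c')(X, j) = Add(-404, Mul(-7676, j)) (Function('c')(X, j) = Mul(Add(95, 107), Add(-2, Mul(Add(-4, -15), Add(j, j)))) = Mul(202, Add(-2, Mul(-19, Mul(2, j)))) = Mul(202, Add(-2, Mul(-38, j))) = Add(-404, Mul(-7676, j)))
Mul(Add(-31067, Function('c')(m, 84)), Pow(Add(-40140, 40384), -1)) = Mul(Add(-31067, Add(-404, Mul(-7676, 84))), Pow(Add(-40140, 40384), -1)) = Mul(Add(-31067, Add(-404, -644784)), Pow(244, -1)) = Mul(Add(-31067, -645188), Rational(1, 244)) = Mul(-676255, Rational(1, 244)) = Rational(-676255, 244)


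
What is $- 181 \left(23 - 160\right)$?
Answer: $24797$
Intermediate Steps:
$- 181 \left(23 - 160\right) = \left(-181\right) \left(-137\right) = 24797$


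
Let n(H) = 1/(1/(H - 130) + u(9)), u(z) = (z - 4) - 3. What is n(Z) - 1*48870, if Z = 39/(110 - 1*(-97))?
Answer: -872076193/17845 ≈ -48870.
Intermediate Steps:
u(z) = -7 + z (u(z) = (-4 + z) - 3 = -7 + z)
Z = 13/69 (Z = 39/(110 + 97) = 39/207 = 39*(1/207) = 13/69 ≈ 0.18841)
n(H) = 1/(2 + 1/(-130 + H)) (n(H) = 1/(1/(H - 130) + (-7 + 9)) = 1/(1/(-130 + H) + 2) = 1/(2 + 1/(-130 + H)))
n(Z) - 1*48870 = (-130 + 13/69)/(-259 + 2*(13/69)) - 1*48870 = -8957/69/(-259 + 26/69) - 48870 = -8957/69/(-17845/69) - 48870 = -69/17845*(-8957/69) - 48870 = 8957/17845 - 48870 = -872076193/17845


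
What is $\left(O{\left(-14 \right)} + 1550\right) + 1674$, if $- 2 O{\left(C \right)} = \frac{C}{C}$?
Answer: $\frac{6447}{2} \approx 3223.5$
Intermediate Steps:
$O{\left(C \right)} = - \frac{1}{2}$ ($O{\left(C \right)} = - \frac{C \frac{1}{C}}{2} = \left(- \frac{1}{2}\right) 1 = - \frac{1}{2}$)
$\left(O{\left(-14 \right)} + 1550\right) + 1674 = \left(- \frac{1}{2} + 1550\right) + 1674 = \frac{3099}{2} + 1674 = \frac{6447}{2}$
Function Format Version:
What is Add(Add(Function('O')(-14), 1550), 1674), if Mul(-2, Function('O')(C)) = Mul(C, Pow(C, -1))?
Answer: Rational(6447, 2) ≈ 3223.5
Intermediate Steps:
Function('O')(C) = Rational(-1, 2) (Function('O')(C) = Mul(Rational(-1, 2), Mul(C, Pow(C, -1))) = Mul(Rational(-1, 2), 1) = Rational(-1, 2))
Add(Add(Function('O')(-14), 1550), 1674) = Add(Add(Rational(-1, 2), 1550), 1674) = Add(Rational(3099, 2), 1674) = Rational(6447, 2)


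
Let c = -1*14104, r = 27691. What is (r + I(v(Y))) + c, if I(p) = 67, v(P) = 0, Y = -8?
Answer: 13654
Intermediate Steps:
c = -14104
(r + I(v(Y))) + c = (27691 + 67) - 14104 = 27758 - 14104 = 13654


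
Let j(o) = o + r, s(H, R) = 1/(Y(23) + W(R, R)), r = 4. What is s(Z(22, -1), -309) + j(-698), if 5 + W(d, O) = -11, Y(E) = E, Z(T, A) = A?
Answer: -4857/7 ≈ -693.86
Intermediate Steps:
W(d, O) = -16 (W(d, O) = -5 - 11 = -16)
s(H, R) = 1/7 (s(H, R) = 1/(23 - 16) = 1/7)
j(o) = 4 + o (j(o) = o + 4 = 4 + o)
s(Z(22, -1), -309) + j(-698) = 1/7 + (4 - 698) = 1/7 - 694 = -4857/7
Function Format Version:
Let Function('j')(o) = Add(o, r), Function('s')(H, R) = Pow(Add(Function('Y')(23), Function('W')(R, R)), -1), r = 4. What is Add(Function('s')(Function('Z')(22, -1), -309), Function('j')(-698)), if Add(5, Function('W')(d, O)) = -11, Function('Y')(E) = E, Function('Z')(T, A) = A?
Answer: Rational(-4857, 7) ≈ -693.86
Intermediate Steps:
Function('W')(d, O) = -16 (Function('W')(d, O) = Add(-5, -11) = -16)
Function('s')(H, R) = Rational(1, 7) (Function('s')(H, R) = Pow(Add(23, -16), -1) = Pow(7, -1) = Rational(1, 7))
Function('j')(o) = Add(4, o) (Function('j')(o) = Add(o, 4) = Add(4, o))
Add(Function('s')(Function('Z')(22, -1), -309), Function('j')(-698)) = Add(Rational(1, 7), Add(4, -698)) = Add(Rational(1, 7), -694) = Rational(-4857, 7)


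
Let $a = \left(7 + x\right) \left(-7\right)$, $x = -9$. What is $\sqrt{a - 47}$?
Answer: $i \sqrt{33} \approx 5.7446 i$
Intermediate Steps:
$a = 14$ ($a = \left(7 - 9\right) \left(-7\right) = \left(-2\right) \left(-7\right) = 14$)
$\sqrt{a - 47} = \sqrt{14 - 47} = \sqrt{-33} = i \sqrt{33}$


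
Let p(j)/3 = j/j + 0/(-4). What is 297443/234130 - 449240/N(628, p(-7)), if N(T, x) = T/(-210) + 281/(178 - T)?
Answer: 331322154763441/2666038310 ≈ 1.2428e+5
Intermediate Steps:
p(j) = 3 (p(j) = 3*(j/j + 0/(-4)) = 3*(1 + 0*(-¼)) = 3*(1 + 0) = 3*1 = 3)
N(T, x) = 281/(178 - T) - T/210 (N(T, x) = T*(-1/210) + 281/(178 - T) = -T/210 + 281/(178 - T) = 281/(178 - T) - T/210)
297443/234130 - 449240/N(628, p(-7)) = 297443/234130 - 449240*210*(-178 + 628)/(-59010 - 1*628² + 178*628) = 297443*(1/234130) - 449240*94500/(-59010 - 1*394384 + 111784) = 297443/234130 - 449240*94500/(-59010 - 394384 + 111784) = 297443/234130 - 449240/((1/210)*(1/450)*(-341610)) = 297443/234130 - 449240/(-11387/3150) = 297443/234130 - 449240*(-3150/11387) = 297443/234130 + 1415106000/11387 = 331322154763441/2666038310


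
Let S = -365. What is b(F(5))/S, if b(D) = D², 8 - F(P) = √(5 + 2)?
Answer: -71/365 + 16*√7/365 ≈ -0.078542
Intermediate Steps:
F(P) = 8 - √7 (F(P) = 8 - √(5 + 2) = 8 - √7)
b(F(5))/S = (8 - √7)²/(-365) = (8 - √7)²*(-1/365) = -(8 - √7)²/365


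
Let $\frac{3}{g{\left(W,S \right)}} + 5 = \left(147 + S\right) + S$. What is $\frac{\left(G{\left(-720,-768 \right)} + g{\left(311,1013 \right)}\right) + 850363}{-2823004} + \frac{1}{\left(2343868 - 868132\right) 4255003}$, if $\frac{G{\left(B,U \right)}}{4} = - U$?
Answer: $- \frac{1452273068375104000199}{4803848769349698077472} \approx -0.30231$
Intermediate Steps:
$G{\left(B,U \right)} = - 4 U$ ($G{\left(B,U \right)} = 4 \left(- U\right) = - 4 U$)
$g{\left(W,S \right)} = \frac{3}{142 + 2 S}$ ($g{\left(W,S \right)} = \frac{3}{-5 + \left(\left(147 + S\right) + S\right)} = \frac{3}{-5 + \left(147 + 2 S\right)} = \frac{3}{142 + 2 S}$)
$\frac{\left(G{\left(-720,-768 \right)} + g{\left(311,1013 \right)}\right) + 850363}{-2823004} + \frac{1}{\left(2343868 - 868132\right) 4255003} = \frac{\left(\left(-4\right) \left(-768\right) + \frac{3}{2 \left(71 + 1013\right)}\right) + 850363}{-2823004} + \frac{1}{\left(2343868 - 868132\right) 4255003} = \left(\left(3072 + \frac{3}{2 \cdot 1084}\right) + 850363\right) \left(- \frac{1}{2823004}\right) + \frac{1}{1475736} \cdot \frac{1}{4255003} = \left(\left(3072 + \frac{3}{2} \cdot \frac{1}{1084}\right) + 850363\right) \left(- \frac{1}{2823004}\right) + \frac{1}{1475736} \cdot \frac{1}{4255003} = \left(\left(3072 + \frac{3}{2168}\right) + 850363\right) \left(- \frac{1}{2823004}\right) + \frac{1}{6279261107208} = \left(\frac{6660099}{2168} + 850363\right) \left(- \frac{1}{2823004}\right) + \frac{1}{6279261107208} = \frac{1850247083}{2168} \left(- \frac{1}{2823004}\right) + \frac{1}{6279261107208} = - \frac{1850247083}{6120272672} + \frac{1}{6279261107208} = - \frac{1452273068375104000199}{4803848769349698077472}$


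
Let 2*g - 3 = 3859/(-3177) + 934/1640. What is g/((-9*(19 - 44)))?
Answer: 6134699/1172313000 ≈ 0.0052330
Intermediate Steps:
g = 6134699/5210280 (g = 3/2 + (3859/(-3177) + 934/1640)/2 = 3/2 + (3859*(-1/3177) + 934*(1/1640))/2 = 3/2 + (-3859/3177 + 467/820)/2 = 3/2 + (1/2)*(-1680721/2605140) = 3/2 - 1680721/5210280 = 6134699/5210280 ≈ 1.1774)
g/((-9*(19 - 44))) = 6134699/(5210280*((-9*(19 - 44)))) = 6134699/(5210280*((-9*(-25)))) = (6134699/5210280)/225 = (6134699/5210280)*(1/225) = 6134699/1172313000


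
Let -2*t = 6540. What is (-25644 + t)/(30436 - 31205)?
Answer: 28914/769 ≈ 37.599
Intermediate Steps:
t = -3270 (t = -½*6540 = -3270)
(-25644 + t)/(30436 - 31205) = (-25644 - 3270)/(30436 - 31205) = -28914/(-769) = -28914*(-1/769) = 28914/769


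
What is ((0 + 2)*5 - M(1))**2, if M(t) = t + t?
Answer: 64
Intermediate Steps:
M(t) = 2*t
((0 + 2)*5 - M(1))**2 = ((0 + 2)*5 - 2)**2 = (2*5 - 1*2)**2 = (10 - 2)**2 = 8**2 = 64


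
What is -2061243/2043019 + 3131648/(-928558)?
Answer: -4156000021453/948530818301 ≈ -4.3815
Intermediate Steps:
-2061243/2043019 + 3131648/(-928558) = -2061243*1/2043019 + 3131648*(-1/928558) = -2061243/2043019 - 1565824/464279 = -4156000021453/948530818301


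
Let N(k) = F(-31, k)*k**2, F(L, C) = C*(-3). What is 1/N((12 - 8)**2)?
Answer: -1/12288 ≈ -8.1380e-5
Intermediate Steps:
F(L, C) = -3*C
N(k) = -3*k**3 (N(k) = (-3*k)*k**2 = -3*k**3)
1/N((12 - 8)**2) = 1/(-3*(12 - 8)**6) = 1/(-3*(4**2)**3) = 1/(-3*16**3) = 1/(-3*4096) = 1/(-12288) = -1/12288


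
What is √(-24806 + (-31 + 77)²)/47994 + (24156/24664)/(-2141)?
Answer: -6039/13201406 + I*√22690/47994 ≈ -0.00045745 + 0.0031386*I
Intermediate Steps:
√(-24806 + (-31 + 77)²)/47994 + (24156/24664)/(-2141) = √(-24806 + 46²)*(1/47994) + (24156*(1/24664))*(-1/2141) = √(-24806 + 2116)*(1/47994) + (6039/6166)*(-1/2141) = √(-22690)*(1/47994) - 6039/13201406 = (I*√22690)*(1/47994) - 6039/13201406 = I*√22690/47994 - 6039/13201406 = -6039/13201406 + I*√22690/47994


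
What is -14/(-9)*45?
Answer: 70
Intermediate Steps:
-14/(-9)*45 = -14*(-⅑)*45 = (14/9)*45 = 70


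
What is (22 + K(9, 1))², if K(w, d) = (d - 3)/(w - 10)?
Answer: 576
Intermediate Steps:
K(w, d) = (-3 + d)/(-10 + w)
(22 + K(9, 1))² = (22 + (-3 + 1)/(-10 + 9))² = (22 - 2/(-1))² = (22 - 1*(-2))² = (22 + 2)² = 24² = 576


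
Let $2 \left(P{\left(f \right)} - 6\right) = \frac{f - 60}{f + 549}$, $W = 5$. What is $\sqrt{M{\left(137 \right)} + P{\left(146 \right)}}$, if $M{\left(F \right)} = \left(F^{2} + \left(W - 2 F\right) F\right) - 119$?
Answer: $\frac{6 i \sqrt{244154890}}{695} \approx 134.9 i$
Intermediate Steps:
$P{\left(f \right)} = 6 + \frac{-60 + f}{2 \left(549 + f\right)}$ ($P{\left(f \right)} = 6 + \frac{\left(f - 60\right) \frac{1}{f + 549}}{2} = 6 + \frac{\left(-60 + f\right) \frac{1}{549 + f}}{2} = 6 + \frac{\frac{1}{549 + f} \left(-60 + f\right)}{2} = 6 + \frac{-60 + f}{2 \left(549 + f\right)}$)
$M{\left(F \right)} = -119 + F^{2} + F \left(5 - 2 F\right)$ ($M{\left(F \right)} = \left(F^{2} + \left(5 - 2 F\right) F\right) - 119 = \left(F^{2} + F \left(5 - 2 F\right)\right) - 119 = -119 + F^{2} + F \left(5 - 2 F\right)$)
$\sqrt{M{\left(137 \right)} + P{\left(146 \right)}} = \sqrt{\left(-119 - 137^{2} + 5 \cdot 137\right) + \frac{6528 + 13 \cdot 146}{2 \left(549 + 146\right)}} = \sqrt{\left(-119 - 18769 + 685\right) + \frac{6528 + 1898}{2 \cdot 695}} = \sqrt{\left(-119 - 18769 + 685\right) + \frac{1}{2} \cdot \frac{1}{695} \cdot 8426} = \sqrt{-18203 + \frac{4213}{695}} = \sqrt{- \frac{12646872}{695}} = \frac{6 i \sqrt{244154890}}{695}$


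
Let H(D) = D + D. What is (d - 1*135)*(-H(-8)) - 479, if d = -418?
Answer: -9327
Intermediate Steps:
H(D) = 2*D
(d - 1*135)*(-H(-8)) - 479 = (-418 - 1*135)*(-2*(-8)) - 479 = (-418 - 135)*(-1*(-16)) - 479 = -553*16 - 479 = -8848 - 479 = -9327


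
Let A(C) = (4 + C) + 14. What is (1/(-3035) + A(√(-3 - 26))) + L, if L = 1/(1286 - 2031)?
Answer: 8139114/452215 + I*√29 ≈ 17.998 + 5.3852*I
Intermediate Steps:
L = -1/745 (L = 1/(-745) = -1/745 ≈ -0.0013423)
A(C) = 18 + C
(1/(-3035) + A(√(-3 - 26))) + L = (1/(-3035) + (18 + √(-3 - 26))) - 1/745 = (-1/3035 + (18 + √(-29))) - 1/745 = (-1/3035 + (18 + I*√29)) - 1/745 = (54629/3035 + I*√29) - 1/745 = 8139114/452215 + I*√29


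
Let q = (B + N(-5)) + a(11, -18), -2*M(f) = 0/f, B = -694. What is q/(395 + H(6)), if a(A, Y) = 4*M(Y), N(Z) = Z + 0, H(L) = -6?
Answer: -699/389 ≈ -1.7969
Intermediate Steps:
M(f) = 0 (M(f) = -0/f = -½*0 = 0)
N(Z) = Z
a(A, Y) = 0 (a(A, Y) = 4*0 = 0)
q = -699 (q = (-694 - 5) + 0 = -699 + 0 = -699)
q/(395 + H(6)) = -699/(395 - 6) = -699/389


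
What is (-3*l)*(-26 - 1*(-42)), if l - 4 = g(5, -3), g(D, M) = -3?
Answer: -48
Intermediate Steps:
l = 1 (l = 4 - 3 = 1)
(-3*l)*(-26 - 1*(-42)) = (-3*1)*(-26 - 1*(-42)) = -3*(-26 + 42) = -3*16 = -48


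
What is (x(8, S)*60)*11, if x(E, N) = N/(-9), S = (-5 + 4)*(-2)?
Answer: -440/3 ≈ -146.67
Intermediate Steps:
S = 2 (S = -1*(-2) = 2)
x(E, N) = -N/9 (x(E, N) = N*(-⅑) = -N/9)
(x(8, S)*60)*11 = (-⅑*2*60)*11 = -2/9*60*11 = -40/3*11 = -440/3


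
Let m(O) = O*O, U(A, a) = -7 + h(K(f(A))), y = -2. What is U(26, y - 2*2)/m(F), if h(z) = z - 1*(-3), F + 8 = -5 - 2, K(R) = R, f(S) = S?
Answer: 22/225 ≈ 0.097778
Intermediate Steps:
F = -15 (F = -8 + (-5 - 2) = -8 - 7 = -15)
h(z) = 3 + z (h(z) = z + 3 = 3 + z)
U(A, a) = -4 + A (U(A, a) = -7 + (3 + A) = -4 + A)
m(O) = O²
U(26, y - 2*2)/m(F) = (-4 + 26)/((-15)²) = 22/225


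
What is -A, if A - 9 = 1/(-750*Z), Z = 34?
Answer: -229499/25500 ≈ -9.0000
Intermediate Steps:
A = 229499/25500 (A = 9 + 1/(-750*34) = 9 + 1/(-25500) = 9 - 1/25500 = 229499/25500 ≈ 9.0000)
-A = -1*229499/25500 = -229499/25500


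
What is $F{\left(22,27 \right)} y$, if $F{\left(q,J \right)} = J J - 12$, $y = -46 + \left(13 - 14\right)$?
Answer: $-33699$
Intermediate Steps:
$y = -47$ ($y = -46 - 1 = -47$)
$F{\left(q,J \right)} = -12 + J^{2}$ ($F{\left(q,J \right)} = J^{2} - 12 = -12 + J^{2}$)
$F{\left(22,27 \right)} y = \left(-12 + 27^{2}\right) \left(-47\right) = \left(-12 + 729\right) \left(-47\right) = 717 \left(-47\right) = -33699$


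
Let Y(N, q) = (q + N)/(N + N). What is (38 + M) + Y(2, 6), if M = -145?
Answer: -105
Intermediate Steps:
Y(N, q) = (N + q)/(2*N) (Y(N, q) = (N + q)/((2*N)) = (N + q)*(1/(2*N)) = (N + q)/(2*N))
(38 + M) + Y(2, 6) = (38 - 145) + (1/2)*(2 + 6)/2 = -107 + (1/2)*(1/2)*8 = -107 + 2 = -105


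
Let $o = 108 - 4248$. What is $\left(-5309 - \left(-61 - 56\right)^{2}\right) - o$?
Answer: $-14858$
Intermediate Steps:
$o = -4140$ ($o = 108 - 4248 = -4140$)
$\left(-5309 - \left(-61 - 56\right)^{2}\right) - o = \left(-5309 - \left(-61 - 56\right)^{2}\right) - -4140 = \left(-5309 - \left(-117\right)^{2}\right) + 4140 = \left(-5309 - 13689\right) + 4140 = -18998 + 4140 = -14858$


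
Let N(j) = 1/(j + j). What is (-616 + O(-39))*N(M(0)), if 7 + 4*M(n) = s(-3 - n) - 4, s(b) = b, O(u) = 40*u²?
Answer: -60224/7 ≈ -8603.4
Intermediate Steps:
M(n) = -7/2 - n/4 (M(n) = -7/4 + ((-3 - n) - 4)/4 = -7/4 + (-7 - n)/4 = -7/4 + (-7/4 - n/4) = -7/2 - n/4)
N(j) = 1/(2*j)
(-616 + O(-39))*N(M(0)) = (-616 + 40*(-39)²)*(1/(2*(-7/2 - ¼*0))) = (-616 + 40*1521)*(1/(2*(-7/2 + 0))) = (-616 + 60840)*(1/(2*(-7/2))) = 60224*((½)*(-2/7)) = 60224*(-⅐) = -60224/7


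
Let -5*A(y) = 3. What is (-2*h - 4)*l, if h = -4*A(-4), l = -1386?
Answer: 60984/5 ≈ 12197.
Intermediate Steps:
A(y) = -3/5 (A(y) = -1/5*3 = -3/5)
h = 12/5 (h = -4*(-3/5) = 12/5 ≈ 2.4000)
(-2*h - 4)*l = (-2*12/5 - 4)*(-1386) = (-24/5 - 4)*(-1386) = -44/5*(-1386) = 60984/5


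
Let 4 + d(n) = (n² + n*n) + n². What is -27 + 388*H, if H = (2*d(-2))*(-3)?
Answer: -18651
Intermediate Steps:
d(n) = -4 + 3*n² (d(n) = -4 + ((n² + n*n) + n²) = -4 + ((n² + n²) + n²) = -4 + (2*n² + n²) = -4 + 3*n²)
H = -48 (H = (2*(-4 + 3*(-2)²))*(-3) = (2*(-4 + 3*4))*(-3) = (2*(-4 + 12))*(-3) = (2*8)*(-3) = 16*(-3) = -48)
-27 + 388*H = -27 + 388*(-48) = -27 - 18624 = -18651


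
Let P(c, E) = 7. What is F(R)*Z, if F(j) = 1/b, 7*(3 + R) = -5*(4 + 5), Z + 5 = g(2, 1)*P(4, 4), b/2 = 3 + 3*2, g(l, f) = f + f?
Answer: ½ ≈ 0.50000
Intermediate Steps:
g(l, f) = 2*f
b = 18 (b = 2*(3 + 3*2) = 2*(3 + 6) = 2*9 = 18)
Z = 9 (Z = -5 + (2*1)*7 = -5 + 2*7 = -5 + 14 = 9)
R = -66/7 (R = -3 + (-5*(4 + 5))/7 = -3 + (-5*9)/7 = -3 + (⅐)*(-45) = -3 - 45/7 = -66/7 ≈ -9.4286)
F(j) = 1/18
F(R)*Z = (1/18)*9 = ½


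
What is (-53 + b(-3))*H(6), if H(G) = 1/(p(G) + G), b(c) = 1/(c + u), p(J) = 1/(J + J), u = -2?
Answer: -3192/365 ≈ -8.7452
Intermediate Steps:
p(J) = 1/(2*J)
b(c) = 1/(-2 + c) (b(c) = 1/(c - 2) = 1/(-2 + c))
H(G) = 1/(G + 1/(2*G)) (H(G) = 1/(1/(2*G) + G) = 1/(G + 1/(2*G)))
(-53 + b(-3))*H(6) = (-53 + 1/(-2 - 3))*(2*6/(1 + 2*6**2)) = (-53 + 1/(-5))*(2*6/(1 + 2*36)) = (-53 - 1/5)*(2*6/(1 + 72)) = -532*6/(5*73) = -266/5*12/73 = -3192/365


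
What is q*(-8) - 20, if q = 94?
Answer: -772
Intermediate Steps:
q*(-8) - 20 = 94*(-8) - 20 = -752 - 20 = -772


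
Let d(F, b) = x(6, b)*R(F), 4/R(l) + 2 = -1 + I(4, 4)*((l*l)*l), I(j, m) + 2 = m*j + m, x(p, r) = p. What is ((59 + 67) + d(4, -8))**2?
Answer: 2329606756/146689 ≈ 15881.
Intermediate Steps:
I(j, m) = -2 + m + j*m (I(j, m) = -2 + (m*j + m) = -2 + (j*m + m) = -2 + (m + j*m) = -2 + m + j*m)
R(l) = 4/(-3 + 18*l**3) (R(l) = 4/(-2 + (-1 + (-2 + 4 + 4*4)*((l*l)*l))) = 4/(-2 + (-1 + (-2 + 4 + 16)*(l**2*l))) = 4/(-2 + (-1 + 18*l**3)) = 4/(-3 + 18*l**3))
d(F, b) = 8/(-1 + 6*F**3) (d(F, b) = 6*(4/(3*(-1 + 6*F**3))) = 8/(-1 + 6*F**3))
((59 + 67) + d(4, -8))**2 = ((59 + 67) + 8/(-1 + 6*4**3))**2 = (126 + 8/(-1 + 6*64))**2 = (126 + 8/(-1 + 384))**2 = (126 + 8/383)**2 = (48266/383)**2 = 2329606756/146689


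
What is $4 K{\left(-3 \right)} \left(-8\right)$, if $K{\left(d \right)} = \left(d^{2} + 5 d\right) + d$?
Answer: $288$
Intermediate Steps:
$K{\left(d \right)} = d^{2} + 6 d$
$4 K{\left(-3 \right)} \left(-8\right) = 4 \left(- 3 \left(6 - 3\right)\right) \left(-8\right) = 4 \left(\left(-3\right) 3\right) \left(-8\right) = 4 \left(-9\right) \left(-8\right) = \left(-36\right) \left(-8\right) = 288$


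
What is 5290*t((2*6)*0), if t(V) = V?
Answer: 0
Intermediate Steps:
5290*t((2*6)*0) = 5290*((2*6)*0) = 5290*(12*0) = 5290*0 = 0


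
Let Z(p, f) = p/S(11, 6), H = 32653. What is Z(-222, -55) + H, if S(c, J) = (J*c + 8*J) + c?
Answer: 4081403/125 ≈ 32651.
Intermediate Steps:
S(c, J) = c + 8*J + J*c (S(c, J) = (8*J + J*c) + c = c + 8*J + J*c)
Z(p, f) = p/125 (Z(p, f) = p/(11 + 8*6 + 6*11) = p/(11 + 48 + 66) = p/125)
Z(-222, -55) + H = (1/125)*(-222) + 32653 = -222/125 + 32653 = 4081403/125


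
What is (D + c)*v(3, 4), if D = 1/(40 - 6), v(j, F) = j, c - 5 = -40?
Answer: -3567/34 ≈ -104.91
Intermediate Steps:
c = -35 (c = 5 - 40 = -35)
D = 1/34 ≈ 0.029412
(D + c)*v(3, 4) = (1/34 - 35)*3 = -1189/34*3 = -3567/34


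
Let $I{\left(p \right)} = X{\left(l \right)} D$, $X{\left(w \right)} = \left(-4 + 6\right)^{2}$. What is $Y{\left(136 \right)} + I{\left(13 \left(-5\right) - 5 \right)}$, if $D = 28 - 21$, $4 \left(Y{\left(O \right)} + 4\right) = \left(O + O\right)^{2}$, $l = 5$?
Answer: $18520$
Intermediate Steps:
$X{\left(w \right)} = 4$ ($X{\left(w \right)} = 2^{2} = 4$)
$Y{\left(O \right)} = -4 + O^{2}$ ($Y{\left(O \right)} = -4 + \frac{\left(O + O\right)^{2}}{4} = -4 + \frac{\left(2 O\right)^{2}}{4} = -4 + \frac{4 O^{2}}{4} = -4 + O^{2}$)
$D = 7$
$I{\left(p \right)} = 28$ ($I{\left(p \right)} = 4 \cdot 7 = 28$)
$Y{\left(136 \right)} + I{\left(13 \left(-5\right) - 5 \right)} = \left(-4 + 136^{2}\right) + 28 = \left(-4 + 18496\right) + 28 = 18492 + 28 = 18520$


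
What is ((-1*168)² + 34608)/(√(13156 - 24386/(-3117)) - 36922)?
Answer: -516505402512/303511400585 - 4488*√127895615646/303511400585 ≈ -1.7071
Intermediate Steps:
((-1*168)² + 34608)/(√(13156 - 24386/(-3117)) - 36922) = ((-168)² + 34608)/(√(13156 - 24386*(-1/3117)) - 36922) = (28224 + 34608)/(√(13156 + 24386/3117) - 36922) = 62832/(√(41031638/3117) - 36922) = 62832/(√127895615646/3117 - 36922) = 62832/(-36922 + √127895615646/3117)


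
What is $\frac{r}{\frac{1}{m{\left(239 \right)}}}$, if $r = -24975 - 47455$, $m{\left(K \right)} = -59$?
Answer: $4273370$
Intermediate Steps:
$r = -72430$
$\frac{r}{\frac{1}{m{\left(239 \right)}}} = - \frac{72430}{\frac{1}{-59}} = - \frac{72430}{- \frac{1}{59}} = \left(-72430\right) \left(-59\right) = 4273370$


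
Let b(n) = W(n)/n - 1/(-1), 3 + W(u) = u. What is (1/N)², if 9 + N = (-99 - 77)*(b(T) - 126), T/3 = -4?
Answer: 1/473976441 ≈ 2.1098e-9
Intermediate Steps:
T = -12 (T = 3*(-4) = -12)
W(u) = -3 + u
b(n) = 1 + (-3 + n)/n (b(n) = (-3 + n)/n - 1/(-1) = (-3 + n)/n - 1*(-1) = (-3 + n)/n + 1 = 1 + (-3 + n)/n)
N = 21771 (N = -9 + (-99 - 77)*((2 - 3/(-12)) - 126) = -9 - 176*((2 - 3*(-1/12)) - 126) = -9 - 176*((2 + ¼) - 126) = -9 - 176*(9/4 - 126) = -9 - 176*(-495/4) = -9 + 21780 = 21771)
(1/N)² = (1/21771)² = 1/473976441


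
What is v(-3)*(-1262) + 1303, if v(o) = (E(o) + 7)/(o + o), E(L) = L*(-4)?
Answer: 15898/3 ≈ 5299.3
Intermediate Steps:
E(L) = -4*L
v(o) = (7 - 4*o)/(2*o) (v(o) = (-4*o + 7)/(o + o) = (7 - 4*o)/((2*o)) = (7 - 4*o)*(1/(2*o)) = (7 - 4*o)/(2*o))
v(-3)*(-1262) + 1303 = (-2 + (7/2)/(-3))*(-1262) + 1303 = (-2 + (7/2)*(-⅓))*(-1262) + 1303 = (-2 - 7/6)*(-1262) + 1303 = -19/6*(-1262) + 1303 = 11989/3 + 1303 = 15898/3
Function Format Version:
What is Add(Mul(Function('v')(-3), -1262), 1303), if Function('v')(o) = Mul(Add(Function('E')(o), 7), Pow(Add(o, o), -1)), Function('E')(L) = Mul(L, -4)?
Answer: Rational(15898, 3) ≈ 5299.3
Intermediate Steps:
Function('E')(L) = Mul(-4, L)
Function('v')(o) = Mul(Rational(1, 2), Pow(o, -1), Add(7, Mul(-4, o))) (Function('v')(o) = Mul(Add(Mul(-4, o), 7), Pow(Add(o, o), -1)) = Mul(Add(7, Mul(-4, o)), Pow(Mul(2, o), -1)) = Mul(Add(7, Mul(-4, o)), Mul(Rational(1, 2), Pow(o, -1))) = Mul(Rational(1, 2), Pow(o, -1), Add(7, Mul(-4, o))))
Add(Mul(Function('v')(-3), -1262), 1303) = Add(Mul(Add(-2, Mul(Rational(7, 2), Pow(-3, -1))), -1262), 1303) = Add(Mul(Add(-2, Mul(Rational(7, 2), Rational(-1, 3))), -1262), 1303) = Add(Mul(Add(-2, Rational(-7, 6)), -1262), 1303) = Add(Mul(Rational(-19, 6), -1262), 1303) = Add(Rational(11989, 3), 1303) = Rational(15898, 3)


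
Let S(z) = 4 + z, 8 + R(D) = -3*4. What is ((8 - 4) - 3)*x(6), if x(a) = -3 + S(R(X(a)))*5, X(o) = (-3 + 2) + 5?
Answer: -83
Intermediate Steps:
X(o) = 4 (X(o) = -1 + 5 = 4)
R(D) = -20 (R(D) = -8 - 3*4 = -8 - 12 = -20)
x(a) = -83 (x(a) = -3 + (4 - 20)*5 = -3 - 16*5 = -3 - 80 = -83)
((8 - 4) - 3)*x(6) = ((8 - 4) - 3)*(-83) = (4 - 3)*(-83) = 1*(-83) = -83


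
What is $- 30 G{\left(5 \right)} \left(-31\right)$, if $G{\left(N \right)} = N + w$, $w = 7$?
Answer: $11160$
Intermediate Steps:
$G{\left(N \right)} = 7 + N$ ($G{\left(N \right)} = N + 7 = 7 + N$)
$- 30 G{\left(5 \right)} \left(-31\right) = - 30 \left(7 + 5\right) \left(-31\right) = \left(-30\right) 12 \left(-31\right) = \left(-360\right) \left(-31\right) = 11160$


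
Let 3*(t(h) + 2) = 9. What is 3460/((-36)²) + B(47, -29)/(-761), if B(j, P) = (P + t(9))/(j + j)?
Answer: 30942991/11588508 ≈ 2.6701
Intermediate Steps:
t(h) = 1 (t(h) = -2 + (⅓)*9 = -2 + 3 = 1)
B(j, P) = (1 + P)/(2*j) (B(j, P) = (P + 1)/(j + j) = (1 + P)/((2*j)) = (1 + P)*(1/(2*j)) = (1 + P)/(2*j))
3460/((-36)²) + B(47, -29)/(-761) = 3460/((-36)²) + ((½)*(1 - 29)/47)/(-761) = 3460/1296 + ((½)*(1/47)*(-28))*(-1/761) = 3460*(1/1296) - 14/47*(-1/761) = 865/324 + 14/35767 = 30942991/11588508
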